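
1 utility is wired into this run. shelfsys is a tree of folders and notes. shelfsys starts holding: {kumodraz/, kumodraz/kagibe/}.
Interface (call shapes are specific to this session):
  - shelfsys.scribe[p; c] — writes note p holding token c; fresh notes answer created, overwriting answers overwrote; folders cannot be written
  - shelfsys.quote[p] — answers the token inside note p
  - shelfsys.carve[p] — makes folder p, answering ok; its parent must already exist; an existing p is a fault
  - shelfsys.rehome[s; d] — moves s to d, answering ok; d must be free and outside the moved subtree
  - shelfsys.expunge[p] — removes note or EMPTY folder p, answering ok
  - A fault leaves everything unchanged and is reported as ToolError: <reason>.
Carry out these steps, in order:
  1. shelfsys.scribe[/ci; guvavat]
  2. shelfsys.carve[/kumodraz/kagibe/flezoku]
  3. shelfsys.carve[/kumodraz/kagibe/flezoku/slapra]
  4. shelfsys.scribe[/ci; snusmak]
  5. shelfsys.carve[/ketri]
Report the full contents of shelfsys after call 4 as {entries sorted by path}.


Answer: {ci=snusmak, kumodraz/, kumodraz/kagibe/, kumodraz/kagibe/flezoku/, kumodraz/kagibe/flezoku/slapra/}

Derivation:
% scribe(p='/ci', c='guvavat') => created
% carve(p='/kumodraz/kagibe/flezoku') => ok
% carve(p='/kumodraz/kagibe/flezoku/slapra') => ok
% scribe(p='/ci', c='snusmak') => overwrote
% carve(p='/ketri') => ok


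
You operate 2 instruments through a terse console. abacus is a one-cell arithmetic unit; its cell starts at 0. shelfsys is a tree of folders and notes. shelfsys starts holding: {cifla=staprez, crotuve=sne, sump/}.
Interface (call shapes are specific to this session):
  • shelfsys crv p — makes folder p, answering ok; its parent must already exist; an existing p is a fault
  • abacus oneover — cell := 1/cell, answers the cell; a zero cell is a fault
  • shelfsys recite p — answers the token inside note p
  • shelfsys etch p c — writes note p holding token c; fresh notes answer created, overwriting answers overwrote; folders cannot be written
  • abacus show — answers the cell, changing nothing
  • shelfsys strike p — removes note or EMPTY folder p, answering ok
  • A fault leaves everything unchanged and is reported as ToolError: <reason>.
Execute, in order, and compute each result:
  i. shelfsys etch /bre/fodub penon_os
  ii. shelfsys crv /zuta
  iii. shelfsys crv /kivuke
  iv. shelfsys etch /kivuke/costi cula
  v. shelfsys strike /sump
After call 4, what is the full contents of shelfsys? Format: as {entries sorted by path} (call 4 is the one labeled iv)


Answer: {cifla=staprez, crotuve=sne, kivuke/, kivuke/costi=cula, sump/, zuta/}

Derivation:
-> shelfsys etch(p=/bre/fodub, c=penon_os)
<- ToolError: no parent
-> shelfsys crv(p=/zuta)
<- ok
-> shelfsys crv(p=/kivuke)
<- ok
-> shelfsys etch(p=/kivuke/costi, c=cula)
<- created
-> shelfsys strike(p=/sump)
<- ok


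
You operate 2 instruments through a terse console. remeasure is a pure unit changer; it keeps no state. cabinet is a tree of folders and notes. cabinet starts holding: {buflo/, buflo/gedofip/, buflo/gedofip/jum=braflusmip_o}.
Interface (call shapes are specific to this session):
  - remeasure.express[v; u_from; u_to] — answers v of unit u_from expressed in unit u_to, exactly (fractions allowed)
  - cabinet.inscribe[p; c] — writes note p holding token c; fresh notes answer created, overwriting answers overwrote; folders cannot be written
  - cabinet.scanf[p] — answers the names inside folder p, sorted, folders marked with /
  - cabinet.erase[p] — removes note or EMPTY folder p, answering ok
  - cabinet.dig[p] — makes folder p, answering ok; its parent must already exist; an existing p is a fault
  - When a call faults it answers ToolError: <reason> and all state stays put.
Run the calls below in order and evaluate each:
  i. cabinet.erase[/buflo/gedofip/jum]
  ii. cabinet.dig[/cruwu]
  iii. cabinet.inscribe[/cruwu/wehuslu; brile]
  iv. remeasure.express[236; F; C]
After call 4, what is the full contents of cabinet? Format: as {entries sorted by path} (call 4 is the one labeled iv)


% cabinet.erase(p='/buflo/gedofip/jum') : ok
% cabinet.dig(p='/cruwu') : ok
% cabinet.inscribe(p='/cruwu/wehuslu', c='brile') : created
% remeasure.express(v='236', u_from='F', u_to='C') : 340/3

Answer: {buflo/, buflo/gedofip/, cruwu/, cruwu/wehuslu=brile}


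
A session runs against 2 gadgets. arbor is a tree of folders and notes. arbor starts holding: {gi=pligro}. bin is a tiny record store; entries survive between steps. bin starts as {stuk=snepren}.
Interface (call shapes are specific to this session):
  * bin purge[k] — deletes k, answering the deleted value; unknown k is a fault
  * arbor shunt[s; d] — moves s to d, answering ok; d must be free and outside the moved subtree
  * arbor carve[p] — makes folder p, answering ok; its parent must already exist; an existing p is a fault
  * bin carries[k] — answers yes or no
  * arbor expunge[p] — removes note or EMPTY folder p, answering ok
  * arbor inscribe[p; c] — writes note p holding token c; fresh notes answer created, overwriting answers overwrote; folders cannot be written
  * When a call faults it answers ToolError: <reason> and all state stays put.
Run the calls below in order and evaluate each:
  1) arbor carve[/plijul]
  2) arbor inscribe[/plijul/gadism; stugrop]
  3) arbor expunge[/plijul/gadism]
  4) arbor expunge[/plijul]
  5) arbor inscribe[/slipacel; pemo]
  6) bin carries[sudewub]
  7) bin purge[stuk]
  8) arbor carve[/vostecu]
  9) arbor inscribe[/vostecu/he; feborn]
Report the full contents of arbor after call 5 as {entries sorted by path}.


Answer: {gi=pligro, slipacel=pemo}

Derivation:
% arbor carve /plijul
= ok
% arbor inscribe /plijul/gadism stugrop
= created
% arbor expunge /plijul/gadism
= ok
% arbor expunge /plijul
= ok
% arbor inscribe /slipacel pemo
= created
% bin carries sudewub
= no
% bin purge stuk
= snepren
% arbor carve /vostecu
= ok
% arbor inscribe /vostecu/he feborn
= created


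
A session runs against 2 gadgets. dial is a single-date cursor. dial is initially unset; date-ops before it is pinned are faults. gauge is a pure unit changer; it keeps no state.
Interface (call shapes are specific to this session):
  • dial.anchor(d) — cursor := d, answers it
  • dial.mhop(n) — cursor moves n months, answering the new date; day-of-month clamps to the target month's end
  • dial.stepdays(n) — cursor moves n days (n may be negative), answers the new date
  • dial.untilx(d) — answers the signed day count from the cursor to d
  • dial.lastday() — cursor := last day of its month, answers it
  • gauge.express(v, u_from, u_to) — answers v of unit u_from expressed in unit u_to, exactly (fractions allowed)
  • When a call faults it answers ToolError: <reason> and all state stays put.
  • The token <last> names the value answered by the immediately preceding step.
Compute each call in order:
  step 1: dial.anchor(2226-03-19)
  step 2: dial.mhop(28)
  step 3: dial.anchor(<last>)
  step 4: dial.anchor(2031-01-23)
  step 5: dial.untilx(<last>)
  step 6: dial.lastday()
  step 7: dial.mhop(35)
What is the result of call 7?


==> dial.anchor(d='2226-03-19')
<== 2226-03-19
==> dial.mhop(n='28')
<== 2228-07-19
==> dial.anchor(d='<last>')
<== 2228-07-19
==> dial.anchor(d='2031-01-23')
<== 2031-01-23
==> dial.untilx(d='<last>')
<== 0
==> dial.lastday()
<== 2031-01-31
==> dial.mhop(n='35')
<== 2033-12-31

Answer: 2033-12-31


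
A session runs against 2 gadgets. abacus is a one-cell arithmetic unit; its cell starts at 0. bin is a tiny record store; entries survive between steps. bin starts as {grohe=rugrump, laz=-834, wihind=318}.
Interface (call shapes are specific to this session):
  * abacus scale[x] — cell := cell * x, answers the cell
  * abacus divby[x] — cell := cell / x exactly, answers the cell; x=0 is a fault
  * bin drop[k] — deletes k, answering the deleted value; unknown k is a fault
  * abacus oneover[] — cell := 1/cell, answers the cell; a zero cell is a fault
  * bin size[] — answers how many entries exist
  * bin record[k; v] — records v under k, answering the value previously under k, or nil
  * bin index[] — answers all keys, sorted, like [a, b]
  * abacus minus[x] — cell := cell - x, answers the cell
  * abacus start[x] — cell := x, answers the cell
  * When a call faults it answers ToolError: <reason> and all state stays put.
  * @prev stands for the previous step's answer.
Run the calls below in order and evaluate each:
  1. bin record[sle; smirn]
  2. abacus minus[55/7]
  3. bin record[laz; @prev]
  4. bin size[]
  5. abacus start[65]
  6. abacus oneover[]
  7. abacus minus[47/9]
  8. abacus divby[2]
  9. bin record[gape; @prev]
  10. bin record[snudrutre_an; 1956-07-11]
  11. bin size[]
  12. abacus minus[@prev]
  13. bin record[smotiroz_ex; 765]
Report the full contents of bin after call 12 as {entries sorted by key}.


→ bin record(k: sle, v: smirn)
← nil
→ abacus minus(x: 55/7)
← -55/7
→ bin record(k: laz, v: @prev)
← -834
→ bin size()
← 4
→ abacus start(x: 65)
← 65
→ abacus oneover()
← 1/65
→ abacus minus(x: 47/9)
← -3046/585
→ abacus divby(x: 2)
← -1523/585
→ bin record(k: gape, v: @prev)
← nil
→ bin record(k: snudrutre_an, v: 1956-07-11)
← nil
→ bin size()
← 6
→ abacus minus(x: @prev)
← -5033/585
→ bin record(k: smotiroz_ex, v: 765)
← nil

Answer: {gape=-1523/585, grohe=rugrump, laz=-55/7, sle=smirn, snudrutre_an=1956-07-11, wihind=318}


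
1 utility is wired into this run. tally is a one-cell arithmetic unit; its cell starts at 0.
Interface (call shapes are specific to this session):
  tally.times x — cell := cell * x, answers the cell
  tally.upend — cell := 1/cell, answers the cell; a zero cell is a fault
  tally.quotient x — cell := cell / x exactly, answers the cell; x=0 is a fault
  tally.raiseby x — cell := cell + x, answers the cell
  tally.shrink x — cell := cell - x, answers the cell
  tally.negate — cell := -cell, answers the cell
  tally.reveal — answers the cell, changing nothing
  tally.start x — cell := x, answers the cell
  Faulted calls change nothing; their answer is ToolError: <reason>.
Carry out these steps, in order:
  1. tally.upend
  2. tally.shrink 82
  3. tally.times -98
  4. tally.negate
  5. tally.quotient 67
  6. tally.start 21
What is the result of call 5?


Do: tally.upend[]
See: ToolError: reciprocal of zero
Do: tally.shrink[x: 82]
See: -82
Do: tally.times[x: -98]
See: 8036
Do: tally.negate[]
See: -8036
Do: tally.quotient[x: 67]
See: -8036/67
Do: tally.start[x: 21]
See: 21

Answer: -8036/67


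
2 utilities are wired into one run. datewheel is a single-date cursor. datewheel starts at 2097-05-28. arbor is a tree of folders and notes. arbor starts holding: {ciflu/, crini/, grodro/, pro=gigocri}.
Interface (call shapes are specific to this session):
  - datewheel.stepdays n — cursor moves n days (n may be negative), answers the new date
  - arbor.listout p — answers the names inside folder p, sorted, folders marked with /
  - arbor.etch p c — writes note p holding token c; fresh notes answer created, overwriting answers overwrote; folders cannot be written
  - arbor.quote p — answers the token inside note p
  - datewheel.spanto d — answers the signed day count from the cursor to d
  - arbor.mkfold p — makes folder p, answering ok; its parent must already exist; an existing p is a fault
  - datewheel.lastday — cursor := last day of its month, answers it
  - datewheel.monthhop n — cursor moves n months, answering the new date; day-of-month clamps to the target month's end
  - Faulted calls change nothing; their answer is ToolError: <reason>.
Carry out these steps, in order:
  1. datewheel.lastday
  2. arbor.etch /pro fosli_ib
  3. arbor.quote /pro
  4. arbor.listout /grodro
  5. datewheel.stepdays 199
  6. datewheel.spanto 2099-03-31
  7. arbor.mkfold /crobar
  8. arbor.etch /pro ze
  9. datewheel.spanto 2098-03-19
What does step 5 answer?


Calling datewheel.lastday, and get 2097-05-31.
Next I call arbor.etch with /pro, fosli_ib, yielding overwrote.
Using arbor.quote with /pro, — result: fosli_ib.
Calling arbor.listout with /grodro, → [].
Invoking datewheel.stepdays with 199, which returns 2097-12-16.
Now I run datewheel.spanto with 2099-03-31, and get 470.
Invoking arbor.mkfold with /crobar, → ok.
Using arbor.etch with /pro, ze, which returns overwrote.
Then datewheel.spanto with 2098-03-19, — result: 93.

Answer: 2097-12-16


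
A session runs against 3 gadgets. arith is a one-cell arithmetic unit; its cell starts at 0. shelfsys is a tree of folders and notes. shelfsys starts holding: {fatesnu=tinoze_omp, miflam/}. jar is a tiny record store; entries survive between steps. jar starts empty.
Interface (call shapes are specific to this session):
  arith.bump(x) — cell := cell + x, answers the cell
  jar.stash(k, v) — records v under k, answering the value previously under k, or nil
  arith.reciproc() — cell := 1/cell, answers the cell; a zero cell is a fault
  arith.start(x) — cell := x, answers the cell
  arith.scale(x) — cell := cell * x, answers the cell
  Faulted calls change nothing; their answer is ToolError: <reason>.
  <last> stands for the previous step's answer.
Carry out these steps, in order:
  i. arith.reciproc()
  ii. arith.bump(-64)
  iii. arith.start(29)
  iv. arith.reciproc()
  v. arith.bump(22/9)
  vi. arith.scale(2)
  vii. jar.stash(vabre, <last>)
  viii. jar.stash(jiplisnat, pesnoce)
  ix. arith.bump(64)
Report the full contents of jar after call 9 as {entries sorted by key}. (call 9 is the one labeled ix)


Answer: {jiplisnat=pesnoce, vabre=1294/261}

Derivation:
-> reciproc()
<- ToolError: reciprocal of zero
-> bump(x=-64)
<- -64
-> start(x=29)
<- 29
-> reciproc()
<- 1/29
-> bump(x=22/9)
<- 647/261
-> scale(x=2)
<- 1294/261
-> stash(k=vabre, v=<last>)
<- nil
-> stash(k=jiplisnat, v=pesnoce)
<- nil
-> bump(x=64)
<- 17998/261


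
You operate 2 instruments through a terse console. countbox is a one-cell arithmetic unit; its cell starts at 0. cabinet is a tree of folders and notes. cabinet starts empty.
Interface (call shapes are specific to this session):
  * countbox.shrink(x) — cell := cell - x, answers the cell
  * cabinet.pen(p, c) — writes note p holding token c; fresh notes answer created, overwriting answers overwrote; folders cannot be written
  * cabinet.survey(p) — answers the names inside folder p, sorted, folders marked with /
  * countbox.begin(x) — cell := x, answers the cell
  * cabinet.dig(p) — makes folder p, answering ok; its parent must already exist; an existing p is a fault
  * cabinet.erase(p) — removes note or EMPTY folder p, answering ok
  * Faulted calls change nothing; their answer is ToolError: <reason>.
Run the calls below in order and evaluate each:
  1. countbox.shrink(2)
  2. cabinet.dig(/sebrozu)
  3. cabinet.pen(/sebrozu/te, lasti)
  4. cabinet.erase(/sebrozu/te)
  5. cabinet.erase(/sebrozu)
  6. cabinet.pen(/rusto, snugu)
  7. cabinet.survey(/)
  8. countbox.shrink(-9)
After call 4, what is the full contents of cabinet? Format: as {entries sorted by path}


·→ countbox.shrink(2)
·← -2
·→ cabinet.dig(/sebrozu)
·← ok
·→ cabinet.pen(/sebrozu/te, lasti)
·← created
·→ cabinet.erase(/sebrozu/te)
·← ok
·→ cabinet.erase(/sebrozu)
·← ok
·→ cabinet.pen(/rusto, snugu)
·← created
·→ cabinet.survey(/)
·← [rusto]
·→ countbox.shrink(-9)
·← 7

Answer: {sebrozu/}


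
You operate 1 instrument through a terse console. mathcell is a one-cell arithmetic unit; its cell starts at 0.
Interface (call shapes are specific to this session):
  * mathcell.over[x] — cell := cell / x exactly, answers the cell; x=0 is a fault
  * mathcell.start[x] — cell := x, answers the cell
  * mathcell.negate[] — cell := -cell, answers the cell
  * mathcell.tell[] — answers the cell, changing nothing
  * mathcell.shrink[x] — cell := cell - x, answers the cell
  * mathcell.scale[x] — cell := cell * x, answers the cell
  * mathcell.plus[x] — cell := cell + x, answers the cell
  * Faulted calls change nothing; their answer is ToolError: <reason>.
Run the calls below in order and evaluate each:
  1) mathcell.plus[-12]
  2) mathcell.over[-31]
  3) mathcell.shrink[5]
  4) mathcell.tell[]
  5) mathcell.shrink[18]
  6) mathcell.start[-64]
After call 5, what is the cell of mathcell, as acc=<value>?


;; 1. mathcell.plus(-12) : -12
;; 2. mathcell.over(-31) : 12/31
;; 3. mathcell.shrink(5) : -143/31
;; 4. mathcell.tell() : -143/31
;; 5. mathcell.shrink(18) : -701/31
;; 6. mathcell.start(-64) : -64

Answer: acc=-701/31


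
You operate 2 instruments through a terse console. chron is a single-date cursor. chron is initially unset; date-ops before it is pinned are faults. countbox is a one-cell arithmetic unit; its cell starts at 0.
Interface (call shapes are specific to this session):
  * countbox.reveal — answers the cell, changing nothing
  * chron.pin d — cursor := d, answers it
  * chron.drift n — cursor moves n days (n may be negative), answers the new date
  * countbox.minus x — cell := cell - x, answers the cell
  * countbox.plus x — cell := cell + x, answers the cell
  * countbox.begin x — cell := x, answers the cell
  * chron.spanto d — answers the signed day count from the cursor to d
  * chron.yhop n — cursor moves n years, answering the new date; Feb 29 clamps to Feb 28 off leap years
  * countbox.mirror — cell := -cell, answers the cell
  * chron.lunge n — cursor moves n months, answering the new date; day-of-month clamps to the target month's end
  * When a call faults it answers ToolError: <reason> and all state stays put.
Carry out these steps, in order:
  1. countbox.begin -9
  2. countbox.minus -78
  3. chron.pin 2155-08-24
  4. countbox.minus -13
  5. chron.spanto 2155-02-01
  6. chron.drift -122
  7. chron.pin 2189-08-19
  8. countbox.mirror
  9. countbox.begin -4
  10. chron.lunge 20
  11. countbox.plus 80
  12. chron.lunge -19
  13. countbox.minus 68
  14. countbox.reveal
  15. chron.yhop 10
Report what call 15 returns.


$ countbox.begin x: -9
  -9
$ countbox.minus x: -78
  69
$ chron.pin d: 2155-08-24
  2155-08-24
$ countbox.minus x: -13
  82
$ chron.spanto d: 2155-02-01
  -204
$ chron.drift n: -122
  2155-04-24
$ chron.pin d: 2189-08-19
  2189-08-19
$ countbox.mirror
  -82
$ countbox.begin x: -4
  -4
$ chron.lunge n: 20
  2191-04-19
$ countbox.plus x: 80
  76
$ chron.lunge n: -19
  2189-09-19
$ countbox.minus x: 68
  8
$ countbox.reveal
  8
$ chron.yhop n: 10
  2199-09-19

Answer: 2199-09-19


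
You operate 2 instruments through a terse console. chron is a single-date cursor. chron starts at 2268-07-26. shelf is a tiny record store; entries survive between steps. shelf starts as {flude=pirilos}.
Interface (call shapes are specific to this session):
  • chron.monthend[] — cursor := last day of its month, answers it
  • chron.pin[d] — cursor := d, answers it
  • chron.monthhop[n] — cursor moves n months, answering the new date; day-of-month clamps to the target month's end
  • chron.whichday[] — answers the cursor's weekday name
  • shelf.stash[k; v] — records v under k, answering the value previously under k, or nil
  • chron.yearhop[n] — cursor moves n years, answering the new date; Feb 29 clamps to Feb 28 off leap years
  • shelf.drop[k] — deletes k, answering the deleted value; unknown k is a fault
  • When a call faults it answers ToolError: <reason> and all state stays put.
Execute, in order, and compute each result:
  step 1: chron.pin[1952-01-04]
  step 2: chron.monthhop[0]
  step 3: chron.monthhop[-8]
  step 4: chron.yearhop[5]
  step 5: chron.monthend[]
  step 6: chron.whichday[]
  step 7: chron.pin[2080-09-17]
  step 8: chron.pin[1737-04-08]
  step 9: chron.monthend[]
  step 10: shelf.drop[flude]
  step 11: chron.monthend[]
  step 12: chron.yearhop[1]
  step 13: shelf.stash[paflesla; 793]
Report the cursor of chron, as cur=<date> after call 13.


% pin d='1952-01-04'
:: 1952-01-04
% monthhop n='0'
:: 1952-01-04
% monthhop n='-8'
:: 1951-05-04
% yearhop n='5'
:: 1956-05-04
% monthend
:: 1956-05-31
% whichday
:: Thursday
% pin d='2080-09-17'
:: 2080-09-17
% pin d='1737-04-08'
:: 1737-04-08
% monthend
:: 1737-04-30
% drop k='flude'
:: pirilos
% monthend
:: 1737-04-30
% yearhop n='1'
:: 1738-04-30
% stash k='paflesla' v='793'
:: nil

Answer: cur=1738-04-30


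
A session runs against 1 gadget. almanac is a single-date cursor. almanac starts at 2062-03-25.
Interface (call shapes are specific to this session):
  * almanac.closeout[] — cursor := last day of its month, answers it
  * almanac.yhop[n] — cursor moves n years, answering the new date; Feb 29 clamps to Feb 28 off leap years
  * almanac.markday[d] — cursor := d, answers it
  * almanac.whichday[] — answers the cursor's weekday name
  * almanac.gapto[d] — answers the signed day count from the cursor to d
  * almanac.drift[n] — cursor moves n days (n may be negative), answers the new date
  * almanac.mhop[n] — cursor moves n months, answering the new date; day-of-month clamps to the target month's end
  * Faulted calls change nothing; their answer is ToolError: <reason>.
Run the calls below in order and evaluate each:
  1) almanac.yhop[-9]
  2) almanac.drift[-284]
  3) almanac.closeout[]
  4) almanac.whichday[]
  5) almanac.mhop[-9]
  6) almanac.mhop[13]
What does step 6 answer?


Answer: 2052-10-30

Derivation:
·→ almanac.yhop(n='-9')
·← 2053-03-25
·→ almanac.drift(n='-284')
·← 2052-06-14
·→ almanac.closeout()
·← 2052-06-30
·→ almanac.whichday()
·← Sunday
·→ almanac.mhop(n='-9')
·← 2051-09-30
·→ almanac.mhop(n='13')
·← 2052-10-30


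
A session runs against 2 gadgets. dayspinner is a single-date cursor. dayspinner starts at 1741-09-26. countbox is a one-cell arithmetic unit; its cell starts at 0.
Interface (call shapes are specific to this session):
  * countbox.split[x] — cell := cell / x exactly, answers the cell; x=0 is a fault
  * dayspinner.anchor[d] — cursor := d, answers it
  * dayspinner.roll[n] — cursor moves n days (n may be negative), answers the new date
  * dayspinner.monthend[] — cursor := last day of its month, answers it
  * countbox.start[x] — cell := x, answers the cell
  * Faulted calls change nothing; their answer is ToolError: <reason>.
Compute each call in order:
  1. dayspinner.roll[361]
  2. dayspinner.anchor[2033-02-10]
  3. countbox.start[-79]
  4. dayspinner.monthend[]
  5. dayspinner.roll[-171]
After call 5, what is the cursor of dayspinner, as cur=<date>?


Answer: cur=2032-09-10

Derivation:
==> dayspinner.roll(n→361)
<== 1742-09-22
==> dayspinner.anchor(d→2033-02-10)
<== 2033-02-10
==> countbox.start(x→-79)
<== -79
==> dayspinner.monthend()
<== 2033-02-28
==> dayspinner.roll(n→-171)
<== 2032-09-10


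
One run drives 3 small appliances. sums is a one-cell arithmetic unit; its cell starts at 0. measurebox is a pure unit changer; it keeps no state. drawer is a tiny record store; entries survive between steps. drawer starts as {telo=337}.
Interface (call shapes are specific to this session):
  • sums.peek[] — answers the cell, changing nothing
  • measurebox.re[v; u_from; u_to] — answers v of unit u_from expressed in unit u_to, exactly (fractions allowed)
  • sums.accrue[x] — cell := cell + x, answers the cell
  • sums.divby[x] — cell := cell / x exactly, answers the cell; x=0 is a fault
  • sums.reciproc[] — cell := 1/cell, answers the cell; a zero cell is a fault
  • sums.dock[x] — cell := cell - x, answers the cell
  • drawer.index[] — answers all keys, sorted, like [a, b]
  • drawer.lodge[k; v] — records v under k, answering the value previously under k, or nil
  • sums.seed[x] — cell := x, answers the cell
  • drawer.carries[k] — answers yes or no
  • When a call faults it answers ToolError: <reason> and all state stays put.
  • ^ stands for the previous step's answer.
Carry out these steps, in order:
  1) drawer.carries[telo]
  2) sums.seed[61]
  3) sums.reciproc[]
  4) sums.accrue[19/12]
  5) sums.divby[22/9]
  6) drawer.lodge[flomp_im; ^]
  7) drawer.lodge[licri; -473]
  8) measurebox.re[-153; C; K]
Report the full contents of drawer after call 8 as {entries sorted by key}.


Answer: {flomp_im=3513/5368, licri=-473, telo=337}

Derivation:
·→ drawer.carries(k='telo')
·← yes
·→ sums.seed(x='61')
·← 61
·→ sums.reciproc()
·← 1/61
·→ sums.accrue(x='19/12')
·← 1171/732
·→ sums.divby(x='22/9')
·← 3513/5368
·→ drawer.lodge(k='flomp_im', v='^')
·← nil
·→ drawer.lodge(k='licri', v='-473')
·← nil
·→ measurebox.re(v='-153', u_from='C', u_to='K')
·← 2403/20


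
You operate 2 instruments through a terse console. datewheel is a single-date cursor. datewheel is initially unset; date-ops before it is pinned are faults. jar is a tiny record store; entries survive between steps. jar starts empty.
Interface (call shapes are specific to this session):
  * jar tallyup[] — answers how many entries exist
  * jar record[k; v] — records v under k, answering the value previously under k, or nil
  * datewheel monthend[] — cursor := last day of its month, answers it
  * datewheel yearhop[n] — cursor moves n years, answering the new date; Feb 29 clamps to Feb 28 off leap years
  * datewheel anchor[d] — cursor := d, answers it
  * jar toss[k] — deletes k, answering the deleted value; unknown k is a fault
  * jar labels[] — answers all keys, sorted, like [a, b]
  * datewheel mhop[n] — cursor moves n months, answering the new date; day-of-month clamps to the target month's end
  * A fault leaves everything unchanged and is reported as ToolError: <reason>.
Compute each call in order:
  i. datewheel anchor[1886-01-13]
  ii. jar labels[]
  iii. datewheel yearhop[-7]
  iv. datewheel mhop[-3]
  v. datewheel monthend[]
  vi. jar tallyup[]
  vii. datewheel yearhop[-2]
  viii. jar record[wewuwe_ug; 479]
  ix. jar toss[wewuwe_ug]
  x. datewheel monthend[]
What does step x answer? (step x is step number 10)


% datewheel anchor(d→1886-01-13) ~> 1886-01-13
% jar labels() ~> []
% datewheel yearhop(n→-7) ~> 1879-01-13
% datewheel mhop(n→-3) ~> 1878-10-13
% datewheel monthend() ~> 1878-10-31
% jar tallyup() ~> 0
% datewheel yearhop(n→-2) ~> 1876-10-31
% jar record(k→wewuwe_ug, v→479) ~> nil
% jar toss(k→wewuwe_ug) ~> 479
% datewheel monthend() ~> 1876-10-31

Answer: 1876-10-31


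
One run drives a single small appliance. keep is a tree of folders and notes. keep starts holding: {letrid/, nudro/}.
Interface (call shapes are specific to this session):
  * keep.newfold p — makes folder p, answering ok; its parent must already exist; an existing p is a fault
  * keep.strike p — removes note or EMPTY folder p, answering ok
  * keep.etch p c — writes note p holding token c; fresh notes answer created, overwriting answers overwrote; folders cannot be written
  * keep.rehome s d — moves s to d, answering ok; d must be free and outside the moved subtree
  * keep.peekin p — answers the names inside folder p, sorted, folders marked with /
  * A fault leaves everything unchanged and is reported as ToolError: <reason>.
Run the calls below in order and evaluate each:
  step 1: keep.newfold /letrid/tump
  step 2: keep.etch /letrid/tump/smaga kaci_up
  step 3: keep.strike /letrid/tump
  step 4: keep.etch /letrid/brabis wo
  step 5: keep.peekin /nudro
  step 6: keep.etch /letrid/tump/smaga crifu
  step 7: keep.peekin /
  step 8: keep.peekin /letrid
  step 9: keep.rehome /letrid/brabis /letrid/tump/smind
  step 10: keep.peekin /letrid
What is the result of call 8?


CALL newfold[p→/letrid/tump]
RET  ok
CALL etch[p→/letrid/tump/smaga; c→kaci_up]
RET  created
CALL strike[p→/letrid/tump]
RET  ToolError: not empty
CALL etch[p→/letrid/brabis; c→wo]
RET  created
CALL peekin[p→/nudro]
RET  []
CALL etch[p→/letrid/tump/smaga; c→crifu]
RET  overwrote
CALL peekin[p→/]
RET  [letrid/, nudro/]
CALL peekin[p→/letrid]
RET  [brabis, tump/]
CALL rehome[s→/letrid/brabis; d→/letrid/tump/smind]
RET  ok
CALL peekin[p→/letrid]
RET  [tump/]

Answer: [brabis, tump/]


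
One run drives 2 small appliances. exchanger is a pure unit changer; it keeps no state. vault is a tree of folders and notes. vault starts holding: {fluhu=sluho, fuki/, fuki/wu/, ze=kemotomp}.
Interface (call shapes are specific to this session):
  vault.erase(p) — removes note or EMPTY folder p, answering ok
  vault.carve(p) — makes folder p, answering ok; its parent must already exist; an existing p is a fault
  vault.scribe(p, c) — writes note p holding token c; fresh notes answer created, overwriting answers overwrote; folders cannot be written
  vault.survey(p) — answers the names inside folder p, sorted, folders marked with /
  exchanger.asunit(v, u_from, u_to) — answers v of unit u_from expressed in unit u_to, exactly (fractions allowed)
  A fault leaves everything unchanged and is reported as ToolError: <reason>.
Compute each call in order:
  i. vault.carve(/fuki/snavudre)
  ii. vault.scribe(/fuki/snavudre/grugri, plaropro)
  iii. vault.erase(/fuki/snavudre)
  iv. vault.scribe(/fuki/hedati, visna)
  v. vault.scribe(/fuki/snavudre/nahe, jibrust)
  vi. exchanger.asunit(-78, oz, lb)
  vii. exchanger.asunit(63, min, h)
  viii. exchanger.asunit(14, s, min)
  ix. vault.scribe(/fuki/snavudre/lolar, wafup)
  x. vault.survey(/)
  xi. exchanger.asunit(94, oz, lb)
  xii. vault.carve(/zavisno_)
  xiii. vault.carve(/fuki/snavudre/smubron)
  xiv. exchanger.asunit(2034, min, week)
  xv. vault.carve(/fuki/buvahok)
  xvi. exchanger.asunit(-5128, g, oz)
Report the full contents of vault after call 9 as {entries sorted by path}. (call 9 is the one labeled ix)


Do: vault.carve[/fuki/snavudre]
See: ok
Do: vault.scribe[/fuki/snavudre/grugri; plaropro]
See: created
Do: vault.erase[/fuki/snavudre]
See: ToolError: not empty
Do: vault.scribe[/fuki/hedati; visna]
See: created
Do: vault.scribe[/fuki/snavudre/nahe; jibrust]
See: created
Do: exchanger.asunit[-78; oz; lb]
See: -39/8
Do: exchanger.asunit[63; min; h]
See: 21/20
Do: exchanger.asunit[14; s; min]
See: 7/30
Do: vault.scribe[/fuki/snavudre/lolar; wafup]
See: created
Do: vault.survey[/]
See: [fluhu, fuki/, ze]
Do: exchanger.asunit[94; oz; lb]
See: 47/8
Do: vault.carve[/zavisno_]
See: ok
Do: vault.carve[/fuki/snavudre/smubron]
See: ok
Do: exchanger.asunit[2034; min; week]
See: 113/560
Do: vault.carve[/fuki/buvahok]
See: ok
Do: exchanger.asunit[-5128; g; oz]
See: -8204800000/45359237

Answer: {fluhu=sluho, fuki/, fuki/hedati=visna, fuki/snavudre/, fuki/snavudre/grugri=plaropro, fuki/snavudre/lolar=wafup, fuki/snavudre/nahe=jibrust, fuki/wu/, ze=kemotomp}


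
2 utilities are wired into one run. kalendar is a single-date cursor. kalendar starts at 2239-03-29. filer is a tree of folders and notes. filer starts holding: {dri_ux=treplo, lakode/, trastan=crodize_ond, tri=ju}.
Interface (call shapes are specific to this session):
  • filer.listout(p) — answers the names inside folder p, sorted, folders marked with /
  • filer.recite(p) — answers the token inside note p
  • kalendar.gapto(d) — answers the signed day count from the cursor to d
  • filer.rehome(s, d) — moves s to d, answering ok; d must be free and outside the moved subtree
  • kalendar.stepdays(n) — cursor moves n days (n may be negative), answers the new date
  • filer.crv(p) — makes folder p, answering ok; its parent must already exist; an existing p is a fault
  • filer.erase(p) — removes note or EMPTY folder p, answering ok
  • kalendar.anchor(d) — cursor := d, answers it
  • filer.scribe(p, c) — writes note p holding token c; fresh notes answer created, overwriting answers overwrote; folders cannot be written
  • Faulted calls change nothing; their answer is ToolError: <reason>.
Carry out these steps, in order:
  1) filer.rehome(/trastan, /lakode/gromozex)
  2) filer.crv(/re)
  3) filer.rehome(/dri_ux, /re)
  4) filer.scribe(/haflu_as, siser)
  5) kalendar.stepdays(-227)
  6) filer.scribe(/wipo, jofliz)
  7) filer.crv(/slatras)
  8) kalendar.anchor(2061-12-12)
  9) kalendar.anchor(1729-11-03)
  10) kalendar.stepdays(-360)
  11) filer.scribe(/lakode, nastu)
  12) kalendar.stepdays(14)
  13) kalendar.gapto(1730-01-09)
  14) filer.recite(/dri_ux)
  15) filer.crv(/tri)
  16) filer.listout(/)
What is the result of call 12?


Answer: 1728-11-22

Derivation:
Step: rehome[s→/trastan; d→/lakode/gromozex]
Result: ok
Step: crv[p→/re]
Result: ok
Step: rehome[s→/dri_ux; d→/re]
Result: ToolError: exists
Step: scribe[p→/haflu_as; c→siser]
Result: created
Step: stepdays[n→-227]
Result: 2238-08-14
Step: scribe[p→/wipo; c→jofliz]
Result: created
Step: crv[p→/slatras]
Result: ok
Step: anchor[d→2061-12-12]
Result: 2061-12-12
Step: anchor[d→1729-11-03]
Result: 1729-11-03
Step: stepdays[n→-360]
Result: 1728-11-08
Step: scribe[p→/lakode; c→nastu]
Result: ToolError: is a directory
Step: stepdays[n→14]
Result: 1728-11-22
Step: gapto[d→1730-01-09]
Result: 413
Step: recite[p→/dri_ux]
Result: treplo
Step: crv[p→/tri]
Result: ToolError: exists
Step: listout[p→/]
Result: [dri_ux, haflu_as, lakode/, re/, slatras/, tri, wipo]


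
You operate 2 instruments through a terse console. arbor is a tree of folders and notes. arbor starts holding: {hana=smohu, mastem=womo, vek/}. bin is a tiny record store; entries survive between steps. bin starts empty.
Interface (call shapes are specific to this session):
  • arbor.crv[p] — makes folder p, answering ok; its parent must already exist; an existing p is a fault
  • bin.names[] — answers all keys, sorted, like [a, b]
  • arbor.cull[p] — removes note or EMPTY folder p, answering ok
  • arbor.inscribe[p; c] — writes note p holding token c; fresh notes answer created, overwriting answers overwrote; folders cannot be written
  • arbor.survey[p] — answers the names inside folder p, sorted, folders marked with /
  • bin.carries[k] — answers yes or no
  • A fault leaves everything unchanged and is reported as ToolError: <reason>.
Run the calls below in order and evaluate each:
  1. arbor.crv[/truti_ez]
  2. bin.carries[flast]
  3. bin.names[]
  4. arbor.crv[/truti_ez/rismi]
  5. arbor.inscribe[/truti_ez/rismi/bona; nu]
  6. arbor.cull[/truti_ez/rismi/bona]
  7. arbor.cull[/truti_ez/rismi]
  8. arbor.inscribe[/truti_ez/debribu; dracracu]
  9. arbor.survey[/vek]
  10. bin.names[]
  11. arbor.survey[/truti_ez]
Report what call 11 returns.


Answer: [debribu]

Derivation:
// arbor.crv(p→/truti_ez) => ok
// bin.carries(k→flast) => no
// bin.names() => []
// arbor.crv(p→/truti_ez/rismi) => ok
// arbor.inscribe(p→/truti_ez/rismi/bona, c→nu) => created
// arbor.cull(p→/truti_ez/rismi/bona) => ok
// arbor.cull(p→/truti_ez/rismi) => ok
// arbor.inscribe(p→/truti_ez/debribu, c→dracracu) => created
// arbor.survey(p→/vek) => []
// bin.names() => []
// arbor.survey(p→/truti_ez) => [debribu]


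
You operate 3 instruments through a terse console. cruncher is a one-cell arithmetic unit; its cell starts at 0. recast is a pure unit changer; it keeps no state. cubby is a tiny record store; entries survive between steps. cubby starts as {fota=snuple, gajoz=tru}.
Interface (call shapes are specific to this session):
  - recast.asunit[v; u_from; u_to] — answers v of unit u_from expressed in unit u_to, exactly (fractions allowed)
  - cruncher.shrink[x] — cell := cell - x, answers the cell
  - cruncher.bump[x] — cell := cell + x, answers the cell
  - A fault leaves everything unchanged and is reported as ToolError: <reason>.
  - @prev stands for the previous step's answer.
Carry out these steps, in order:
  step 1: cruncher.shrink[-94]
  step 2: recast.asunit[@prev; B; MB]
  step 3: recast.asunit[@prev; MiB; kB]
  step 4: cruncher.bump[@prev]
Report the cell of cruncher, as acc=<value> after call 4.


-- cruncher.shrink(-94) : 94
-- recast.asunit(@prev, B, MB) : 47/500000
-- recast.asunit(@prev, MiB, kB) : 192512/1953125
-- cruncher.bump(@prev) : 183786262/1953125

Answer: acc=183786262/1953125


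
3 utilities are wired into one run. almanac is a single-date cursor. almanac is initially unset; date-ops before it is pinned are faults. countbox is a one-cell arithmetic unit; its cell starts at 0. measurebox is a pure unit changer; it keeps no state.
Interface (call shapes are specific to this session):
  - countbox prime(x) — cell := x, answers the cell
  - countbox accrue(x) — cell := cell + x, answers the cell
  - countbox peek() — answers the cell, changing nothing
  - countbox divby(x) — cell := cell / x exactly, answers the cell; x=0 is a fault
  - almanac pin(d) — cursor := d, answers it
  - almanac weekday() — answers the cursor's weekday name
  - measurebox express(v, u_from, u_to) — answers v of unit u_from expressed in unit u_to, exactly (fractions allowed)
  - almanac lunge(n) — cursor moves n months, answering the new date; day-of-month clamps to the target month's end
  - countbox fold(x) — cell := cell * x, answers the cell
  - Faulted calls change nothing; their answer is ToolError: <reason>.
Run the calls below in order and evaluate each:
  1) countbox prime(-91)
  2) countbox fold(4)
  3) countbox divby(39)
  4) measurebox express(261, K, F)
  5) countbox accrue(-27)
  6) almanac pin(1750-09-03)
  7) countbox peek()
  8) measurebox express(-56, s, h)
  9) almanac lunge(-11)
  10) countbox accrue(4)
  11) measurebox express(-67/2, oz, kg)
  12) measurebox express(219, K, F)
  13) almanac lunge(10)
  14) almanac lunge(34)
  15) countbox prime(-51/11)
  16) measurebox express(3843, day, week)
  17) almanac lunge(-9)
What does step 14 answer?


Using countbox prime using x: -91: -91.
I invoke countbox fold using x: 4: -364.
I try countbox divby using x: 39, giving -28/3.
Invoking measurebox express using v: 261, u_from: K, u_to: F, and see 1013/100.
I call countbox accrue using x: -27: -109/3.
I try almanac pin using d: 1750-09-03, which returns 1750-09-03.
Next I call countbox peek(), giving -109/3.
I invoke measurebox express using v: -56, u_from: s, u_to: h, — result: -7/450.
Now I run almanac lunge using n: -11, and get 1749-10-03.
Calling countbox accrue using x: 4, → -97/3.
Now I run measurebox express using v: -67/2, u_from: oz, u_to: kg: -3039068879/3200000000.
I call measurebox express using v: 219, u_from: K, u_to: F, yielding -6547/100.
Calling almanac lunge using n: 10, and observe 1750-08-03.
Now I run almanac lunge using n: 34, and observe 1753-06-03.
I invoke countbox prime using x: -51/11, and see -51/11.
Invoking measurebox express using v: 3843, u_from: day, u_to: week, and observe 549.
Calling almanac lunge using n: -9, and observe 1752-09-03.

Answer: 1753-06-03


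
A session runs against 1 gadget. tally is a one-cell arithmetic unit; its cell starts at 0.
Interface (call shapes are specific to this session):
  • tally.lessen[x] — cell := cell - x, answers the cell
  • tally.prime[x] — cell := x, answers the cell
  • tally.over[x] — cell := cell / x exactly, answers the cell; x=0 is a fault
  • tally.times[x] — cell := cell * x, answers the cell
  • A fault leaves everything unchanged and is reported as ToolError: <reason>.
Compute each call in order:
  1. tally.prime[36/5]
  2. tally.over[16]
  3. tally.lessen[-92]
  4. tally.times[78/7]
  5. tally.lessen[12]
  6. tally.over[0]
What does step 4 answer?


Answer: 72111/70

Derivation:
CALL tally.prime[x=36/5]
RET  36/5
CALL tally.over[x=16]
RET  9/20
CALL tally.lessen[x=-92]
RET  1849/20
CALL tally.times[x=78/7]
RET  72111/70
CALL tally.lessen[x=12]
RET  71271/70
CALL tally.over[x=0]
RET  ToolError: division by zero


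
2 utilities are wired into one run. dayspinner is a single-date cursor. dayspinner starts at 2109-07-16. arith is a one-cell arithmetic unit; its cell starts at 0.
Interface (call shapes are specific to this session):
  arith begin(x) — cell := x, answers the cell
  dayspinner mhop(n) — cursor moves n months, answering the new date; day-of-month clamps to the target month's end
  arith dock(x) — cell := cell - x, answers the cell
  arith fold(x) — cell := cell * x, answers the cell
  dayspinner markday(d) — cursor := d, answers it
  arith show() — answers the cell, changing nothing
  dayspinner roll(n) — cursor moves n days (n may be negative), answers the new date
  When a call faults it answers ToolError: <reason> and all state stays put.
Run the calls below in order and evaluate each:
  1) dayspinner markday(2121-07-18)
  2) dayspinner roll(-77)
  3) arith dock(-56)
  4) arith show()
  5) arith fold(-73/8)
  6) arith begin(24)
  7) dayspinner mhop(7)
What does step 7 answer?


Answer: 2121-12-02

Derivation:
·→ dayspinner markday(2121-07-18)
·← 2121-07-18
·→ dayspinner roll(-77)
·← 2121-05-02
·→ arith dock(-56)
·← 56
·→ arith show()
·← 56
·→ arith fold(-73/8)
·← -511
·→ arith begin(24)
·← 24
·→ dayspinner mhop(7)
·← 2121-12-02
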